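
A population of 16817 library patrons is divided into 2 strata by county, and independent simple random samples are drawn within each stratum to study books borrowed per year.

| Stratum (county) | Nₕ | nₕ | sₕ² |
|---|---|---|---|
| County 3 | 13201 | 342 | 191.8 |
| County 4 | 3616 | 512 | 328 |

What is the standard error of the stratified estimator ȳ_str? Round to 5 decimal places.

Var(ȳ_str) = Σₕ Wₕ²(1 − fₕ)sₕ²/nₕ with Wₕ = Nₕ/N, N = 16817.
County 3: Wₕ = 0.78497949; term = 0.78497949²·(1 − 0.02590713)·191.8/342 = 0.33661966.
County 4: Wₕ = 0.21502051; term = 0.21502051²·(1 − 0.14159292)·328/512 = 0.025424766.
Sum = 0.36204443.
SE = √(0.36204443) = 0.60170.

0.60170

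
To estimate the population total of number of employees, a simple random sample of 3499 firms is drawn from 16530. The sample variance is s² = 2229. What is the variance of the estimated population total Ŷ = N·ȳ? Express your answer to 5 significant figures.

Var(Ŷ) = N²·Var(ȳ) = N²·(1 − n/N)·s²/n.
f = 3499/16530 = 0.21167574; Var(ȳ) = 0.78832426·2229/3499 = 0.50219342.
Var(Ŷ) = 16530² · 0.50219342 = 1.3721978 × 10^8.

1.3722 × 10^8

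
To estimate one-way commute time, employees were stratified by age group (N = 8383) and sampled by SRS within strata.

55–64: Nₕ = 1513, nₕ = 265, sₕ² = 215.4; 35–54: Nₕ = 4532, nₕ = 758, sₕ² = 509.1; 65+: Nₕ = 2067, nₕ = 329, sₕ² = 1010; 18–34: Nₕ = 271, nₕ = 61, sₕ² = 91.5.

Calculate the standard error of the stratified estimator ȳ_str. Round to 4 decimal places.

Var(ȳ_str) = Σₕ Wₕ²(1 − fₕ)sₕ²/nₕ with Wₕ = Nₕ/N, N = 8383.
55–64: Wₕ = 0.18048431; term = 0.18048431²·(1 − 0.17514871)·215.4/265 = 0.021840089.
35–54: Wₕ = 0.54061792; term = 0.54061792²·(1 − 0.16725508)·509.1/758 = 0.16346574.
65+: Wₕ = 0.24657044; term = 0.24657044²·(1 − 0.15916788)·1010/329 = 0.15693391.
18–34: Wₕ = 0.03232733; term = 0.03232733²·(1 − 0.22509225)·91.5/61 = 0.0012147332.
Sum = 0.34345447.
SE = √(0.34345447) = 0.5860.

0.5860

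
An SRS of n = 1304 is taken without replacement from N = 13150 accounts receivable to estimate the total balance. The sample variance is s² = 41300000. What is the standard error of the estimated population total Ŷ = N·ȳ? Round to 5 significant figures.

Var(Ŷ) = N²·Var(ȳ) = N²·(1 − n/N)·s²/n.
f = 1304/13150 = 0.09916350; Var(ȳ) = 0.90083650·41300000/1304 = 28531.095.
Var(Ŷ) = 13150² · 28531.095 = 4.9336683 × 10^12.
SE(Ŷ) = √(4.9336683 × 10^12) = 2.2212 × 10^6.

2.2212 × 10^6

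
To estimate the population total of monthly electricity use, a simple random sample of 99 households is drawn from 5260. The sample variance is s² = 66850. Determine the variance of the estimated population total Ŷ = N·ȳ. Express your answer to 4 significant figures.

1.833 × 10^10

Var(Ŷ) = N²·Var(ȳ) = N²·(1 − n/N)·s²/n.
f = 99/5260 = 0.01882129; Var(ȳ) = 0.98117871·66850/99 = 662.5434.
Var(Ŷ) = 5260² · 662.5434 = 1.8330986 × 10^10.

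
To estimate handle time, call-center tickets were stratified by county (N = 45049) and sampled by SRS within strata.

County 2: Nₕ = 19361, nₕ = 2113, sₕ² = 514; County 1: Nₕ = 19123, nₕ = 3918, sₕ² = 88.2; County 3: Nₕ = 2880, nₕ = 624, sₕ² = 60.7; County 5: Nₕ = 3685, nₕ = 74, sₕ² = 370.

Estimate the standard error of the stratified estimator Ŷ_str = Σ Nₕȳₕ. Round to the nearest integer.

Var(Ŷ_str) = Σₕ Nₕ²(1 − fₕ)sₕ²/nₕ.
County 2: 19361²·(1 − 2113/19361)·514/2113 = 8.1232562 × 10^7.
County 1: 19123²·(1 − 3918/19123)·88.2/3918 = 6.5455569 × 10^6.
County 3: 2880²·(1 − 624/2880)·60.7/624 = 632027.08.
County 5: 3685²·(1 − 74/3685)·370/74 = 6.6532675 × 10^7.
Sum = 1.5494282 × 10^8.
SE = √(1.5494282 × 10^8) = 12448.

12448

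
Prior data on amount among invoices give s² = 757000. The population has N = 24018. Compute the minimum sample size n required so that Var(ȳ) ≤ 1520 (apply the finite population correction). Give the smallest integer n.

488

Without fpc, n₀ = s²/D = 757000/1520 = 498.0263.
With fpc, (1 − n/N)·s²/n ≤ D requires n ≥ n₀/(1 + n₀/N) = 498.0263/(1 + 498.0263/24018) = 487.9092.
Rounding up, n = 488.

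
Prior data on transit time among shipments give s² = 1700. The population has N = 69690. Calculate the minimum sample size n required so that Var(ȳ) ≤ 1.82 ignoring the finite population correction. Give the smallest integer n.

Without fpc, n₀ = s²/D = 1700/1.82 = 934.0659.
Rounding up, n = 935.

935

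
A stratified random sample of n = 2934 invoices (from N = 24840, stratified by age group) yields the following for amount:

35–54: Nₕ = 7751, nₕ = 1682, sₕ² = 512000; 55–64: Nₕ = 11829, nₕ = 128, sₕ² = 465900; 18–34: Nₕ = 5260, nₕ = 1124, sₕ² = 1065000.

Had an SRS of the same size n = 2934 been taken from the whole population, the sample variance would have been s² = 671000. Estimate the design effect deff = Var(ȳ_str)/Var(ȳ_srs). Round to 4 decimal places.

Var(ȳ_str) = Σ Wₕ²(1−fₕ)sₕ²/nₕ with Wₕ = Nₕ/24840:
  35–54: (7751/24840)²·(1−1682/7751)·512000/1682 = 23.206821
  55–64: (11829/24840)²·(1−128/11829)·465900/128 = 816.48943
  18–34: (5260/24840)²·(1−1124/5260)·1065000/1124 = 33.407685
  → Var(ȳ_str) = 873.10394.
Var(ȳ_srs) = (1 − 2934/24840)·671000/2934 = 201.68514.
deff = 873.10394 / 201.68514 = 4.3290.

4.3290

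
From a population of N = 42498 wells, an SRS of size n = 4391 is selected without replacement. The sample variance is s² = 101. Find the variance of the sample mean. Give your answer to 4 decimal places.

Under SRS without replacement, Var(ȳ) = (1 − f)·s²/n with f = n/N = 4391/42498 = 0.10332251.
Var(ȳ) = (1 − 0.10332251)·101/4391 = 0.89667749·0.023001594 = 0.020625012.

0.0206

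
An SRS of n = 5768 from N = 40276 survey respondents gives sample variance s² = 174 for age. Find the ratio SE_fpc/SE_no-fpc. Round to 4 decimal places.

0.9256

f = n/N = 5768/40276 = 0.14321184.
SE_no-fpc = √(s²/n) = 0.17368487; SE_fpc = √((1−f)s²/n) = 0.16076767.
Ratio = √(1−f) = 0.92562852.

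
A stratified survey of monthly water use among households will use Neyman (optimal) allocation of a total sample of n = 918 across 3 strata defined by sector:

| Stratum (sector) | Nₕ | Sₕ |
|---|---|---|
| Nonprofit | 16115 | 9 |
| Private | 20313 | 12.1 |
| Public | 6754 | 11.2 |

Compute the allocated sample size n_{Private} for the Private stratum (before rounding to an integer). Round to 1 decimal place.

483.7

Neyman allocation: nₕ = n·NₕSₕ / Σⱼ NⱼSⱼ.
Σ NⱼSⱼ = 16115·9 + 20313·12.1 + 6754·11.2 = 466467.1.
n_{Private} = 918·20313·12.1 / 466467.1 = 483.7.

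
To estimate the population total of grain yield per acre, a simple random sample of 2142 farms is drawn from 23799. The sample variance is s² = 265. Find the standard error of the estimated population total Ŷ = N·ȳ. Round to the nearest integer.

Var(Ŷ) = N²·Var(ȳ) = N²·(1 − n/N)·s²/n.
f = 2142/23799 = 0.09000378; Var(ȳ) = 0.90999622·265/2142 = 0.11258123.
Var(Ŷ) = 23799² · 0.11258123 = 6.3765153 × 10^7.
SE(Ŷ) = √(6.3765153 × 10^7) = 7985.

7985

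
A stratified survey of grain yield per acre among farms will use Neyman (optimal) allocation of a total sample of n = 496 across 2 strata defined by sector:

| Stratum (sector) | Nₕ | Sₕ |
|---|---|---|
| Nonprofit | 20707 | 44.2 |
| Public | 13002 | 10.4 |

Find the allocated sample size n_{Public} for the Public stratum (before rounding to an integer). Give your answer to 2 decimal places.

Neyman allocation: nₕ = n·NₕSₕ / Σⱼ NⱼSⱼ.
Σ NⱼSⱼ = 20707·44.2 + 13002·10.4 = 1.0504702 × 10^6.
n_{Public} = 496·13002·10.4 / (1.0504702 × 10^6) = 63.85.

63.85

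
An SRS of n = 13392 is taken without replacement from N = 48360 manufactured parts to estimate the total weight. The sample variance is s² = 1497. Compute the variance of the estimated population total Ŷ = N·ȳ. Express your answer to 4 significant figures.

1.890 × 10^8

Var(Ŷ) = N²·Var(ȳ) = N²·(1 − n/N)·s²/n.
f = 13392/48360 = 0.27692308; Var(ȳ) = 0.72307692·1497/13392 = 0.080827819.
Var(Ŷ) = 48360² · 0.080827819 = 1.8903118 × 10^8.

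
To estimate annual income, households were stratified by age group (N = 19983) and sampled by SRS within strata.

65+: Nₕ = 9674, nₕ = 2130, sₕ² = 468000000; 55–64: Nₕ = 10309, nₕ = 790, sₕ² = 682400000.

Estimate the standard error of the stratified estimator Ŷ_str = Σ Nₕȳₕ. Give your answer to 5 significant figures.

1.0040 × 10^7

Var(Ŷ_str) = Σₕ Nₕ²(1 − fₕ)sₕ²/nₕ.
65+: 9674²·(1 − 2130/9674)·468000000/2130 = 1.6035186 × 10^13.
55–64: 10309²·(1 − 790/10309)·682400000/790 = 8.476563 × 10^13.
Sum = 1.0080082 × 10^14.
SE = √(1.0080082 × 10^14) = 1.0040 × 10^7.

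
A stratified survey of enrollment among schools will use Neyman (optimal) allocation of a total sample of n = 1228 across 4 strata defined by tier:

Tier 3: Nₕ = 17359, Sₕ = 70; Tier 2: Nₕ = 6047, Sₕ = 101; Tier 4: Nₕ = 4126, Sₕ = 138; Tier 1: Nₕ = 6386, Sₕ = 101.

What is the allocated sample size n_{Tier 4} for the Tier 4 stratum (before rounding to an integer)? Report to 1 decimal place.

230.0

Neyman allocation: nₕ = n·NₕSₕ / Σⱼ NⱼSⱼ.
Σ NⱼSⱼ = 17359·70 + 6047·101 + 4126·138 + 6386·101 = 3.040251 × 10^6.
n_{Tier 4} = 1228·4126·138 / (3.040251 × 10^6) = 230.0.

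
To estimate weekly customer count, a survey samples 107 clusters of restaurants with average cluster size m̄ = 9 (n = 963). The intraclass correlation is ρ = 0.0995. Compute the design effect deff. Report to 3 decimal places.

deff = 1 + (9 − 1)·0.0995 = 1 + 0.796 = 1.796.

1.796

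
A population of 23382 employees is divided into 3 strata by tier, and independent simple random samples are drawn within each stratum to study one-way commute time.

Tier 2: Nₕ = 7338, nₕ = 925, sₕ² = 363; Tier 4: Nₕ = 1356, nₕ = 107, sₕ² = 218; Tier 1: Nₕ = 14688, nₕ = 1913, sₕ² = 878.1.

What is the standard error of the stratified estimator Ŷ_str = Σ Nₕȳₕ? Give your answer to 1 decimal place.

Var(Ŷ_str) = Σₕ Nₕ²(1 − fₕ)sₕ²/nₕ.
Tier 2: 7338²·(1 − 925/7338)·363/925 = 1.8467319 × 10^7.
Tier 4: 1356²·(1 − 107/1356)·218/107 = 3.4506018 × 10^6.
Tier 1: 14688²·(1 − 1913/14688)·878.1/1913 = 8.612963 × 10^7.
Sum = 1.0804755 × 10^8.
SE = √(1.0804755 × 10^8) = 10394.6.

10394.6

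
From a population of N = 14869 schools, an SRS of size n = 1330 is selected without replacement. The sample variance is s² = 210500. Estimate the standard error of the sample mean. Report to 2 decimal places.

12.00

Under SRS without replacement, Var(ȳ) = (1 − f)·s²/n with f = n/N = 1330/14869 = 0.08944784.
Var(ȳ) = (1 − 0.08944784)·210500/1330 = 0.91055216·158.27068 = 144.11371.
SE(ȳ) = √(144.11371) = 12.00.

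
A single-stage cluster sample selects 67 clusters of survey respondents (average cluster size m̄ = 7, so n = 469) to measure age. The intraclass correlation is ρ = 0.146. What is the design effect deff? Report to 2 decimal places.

1.88

deff = 1 + (7 − 1)·0.146 = 1 + 0.876 = 1.876.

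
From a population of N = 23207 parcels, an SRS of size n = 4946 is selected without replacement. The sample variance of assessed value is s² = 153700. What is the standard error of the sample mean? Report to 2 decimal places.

Under SRS without replacement, Var(ȳ) = (1 − f)·s²/n with f = n/N = 4946/23207 = 0.21312535.
Var(ȳ) = (1 − 0.21312535)·153700/4946 = 0.78687465·31.075617 = 24.452615.
SE(ȳ) = √(24.452615) = 4.94.

4.94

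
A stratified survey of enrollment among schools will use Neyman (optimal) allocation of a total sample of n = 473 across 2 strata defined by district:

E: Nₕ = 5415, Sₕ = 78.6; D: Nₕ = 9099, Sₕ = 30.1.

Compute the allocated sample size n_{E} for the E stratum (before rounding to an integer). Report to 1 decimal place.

287.8

Neyman allocation: nₕ = n·NₕSₕ / Σⱼ NⱼSⱼ.
Σ NⱼSⱼ = 5415·78.6 + 9099·30.1 = 699498.9.
n_{E} = 473·5415·78.6 / 699498.9 = 287.8.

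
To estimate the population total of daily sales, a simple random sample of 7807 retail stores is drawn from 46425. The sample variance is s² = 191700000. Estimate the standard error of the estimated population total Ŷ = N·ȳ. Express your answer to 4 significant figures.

6.635 × 10^6

Var(Ŷ) = N²·Var(ȳ) = N²·(1 − n/N)·s²/n.
f = 7807/46425 = 0.16816370; Var(ȳ) = 0.83183630·191700000/7807 = 20425.646.
Var(Ŷ) = 46425² · 20425.646 = 4.4022999 × 10^13.
SE(Ŷ) = √(4.4022999 × 10^13) = 6.635 × 10^6.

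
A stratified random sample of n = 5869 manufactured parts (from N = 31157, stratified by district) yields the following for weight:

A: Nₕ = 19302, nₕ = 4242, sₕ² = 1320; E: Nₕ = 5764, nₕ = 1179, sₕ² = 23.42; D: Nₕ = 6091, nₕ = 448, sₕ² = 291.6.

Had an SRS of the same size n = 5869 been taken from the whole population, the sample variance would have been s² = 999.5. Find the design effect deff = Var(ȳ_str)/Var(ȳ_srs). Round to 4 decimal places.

Var(ȳ_str) = Σ Wₕ²(1−fₕ)sₕ²/nₕ with Wₕ = Nₕ/31157:
  A: (19302/31157)²·(1−4242/19302)·1320/4242 = 0.093179265
  E: (5764/31157)²·(1−1179/5764)·23.42/1179 = 5.4078561 × 10^-4
  D: (6091/31157)²·(1−448/6091)·291.6/448 = 0.023046071
  → Var(ȳ_str) = 0.11676612.
Var(ȳ_srs) = (1 − 5869/31157)·999.5/5869 = 0.13822212.
deff = 0.11676612 / 0.13822212 = 0.8448.

0.8448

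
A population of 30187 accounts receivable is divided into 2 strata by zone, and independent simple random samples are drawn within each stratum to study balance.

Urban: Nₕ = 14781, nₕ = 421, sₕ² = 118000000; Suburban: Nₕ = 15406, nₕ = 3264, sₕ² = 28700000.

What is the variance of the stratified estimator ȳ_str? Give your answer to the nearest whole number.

67091

Var(ȳ_str) = Σₕ Wₕ²(1 − fₕ)sₕ²/nₕ with Wₕ = Nₕ/N, N = 30187.
Urban: Wₕ = 0.48964786; term = 0.48964786²·(1 − 0.02848251)·118000000/421 = 65285.729.
Suburban: Wₕ = 0.51035214; term = 0.51035214²·(1 − 0.21186551)·28700000/3264 = 1804.9782.
Sum = 67090.707.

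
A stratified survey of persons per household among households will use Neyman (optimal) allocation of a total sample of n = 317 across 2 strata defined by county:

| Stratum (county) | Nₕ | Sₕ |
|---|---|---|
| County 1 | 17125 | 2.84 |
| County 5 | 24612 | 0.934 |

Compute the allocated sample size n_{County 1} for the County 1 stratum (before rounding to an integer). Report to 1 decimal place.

Neyman allocation: nₕ = n·NₕSₕ / Σⱼ NⱼSⱼ.
Σ NⱼSⱼ = 17125·2.84 + 24612·0.934 = 71622.608.
n_{County 1} = 317·17125·2.84 / 71622.608 = 215.3.

215.3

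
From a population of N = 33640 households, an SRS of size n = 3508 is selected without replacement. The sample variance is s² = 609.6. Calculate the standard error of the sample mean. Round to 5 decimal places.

Under SRS without replacement, Var(ȳ) = (1 − f)·s²/n with f = n/N = 3508/33640 = 0.10428062.
Var(ȳ) = (1 − 0.10428062)·609.6/3508 = 0.89571938·0.17377423 = 0.15565295.
SE(ȳ) = √(0.15565295) = 0.39453.

0.39453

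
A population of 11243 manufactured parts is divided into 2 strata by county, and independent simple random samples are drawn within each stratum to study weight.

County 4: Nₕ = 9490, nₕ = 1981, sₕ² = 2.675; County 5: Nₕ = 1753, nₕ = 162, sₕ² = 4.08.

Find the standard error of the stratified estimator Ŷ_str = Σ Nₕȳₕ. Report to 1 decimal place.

Var(Ŷ_str) = Σₕ Nₕ²(1 − fₕ)sₕ²/nₕ.
County 4: 9490²·(1 − 1981/9490)·2.675/1981 = 96224.935.
County 5: 1753²·(1 − 162/1753)·4.08/162 = 70242.061.
Sum = 166467.
SE = √(166467) = 408.0.

408.0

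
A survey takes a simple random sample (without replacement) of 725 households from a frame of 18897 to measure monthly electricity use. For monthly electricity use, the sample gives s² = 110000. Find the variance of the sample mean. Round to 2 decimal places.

145.90

Under SRS without replacement, Var(ȳ) = (1 − f)·s²/n with f = n/N = 725/18897 = 0.03836588.
Var(ȳ) = (1 − 0.03836588)·110000/725 = 0.96163412·151.72414 = 145.90311.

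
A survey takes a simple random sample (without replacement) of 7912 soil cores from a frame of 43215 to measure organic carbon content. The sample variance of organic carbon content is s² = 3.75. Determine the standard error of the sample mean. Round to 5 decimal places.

Under SRS without replacement, Var(ȳ) = (1 − f)·s²/n with f = n/N = 7912/43215 = 0.18308458.
Var(ȳ) = (1 − 0.18308458)·3.75/7912 = 0.81691542·4.739636 × 10^-4 = 3.8718817 × 10^-4.
SE(ȳ) = √(3.8718817 × 10^-4) = 0.01968.

0.01968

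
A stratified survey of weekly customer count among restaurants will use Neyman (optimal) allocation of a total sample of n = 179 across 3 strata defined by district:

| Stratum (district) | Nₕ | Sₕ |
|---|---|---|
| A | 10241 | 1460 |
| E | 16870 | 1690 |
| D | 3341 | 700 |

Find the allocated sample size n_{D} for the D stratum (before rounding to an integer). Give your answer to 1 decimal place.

9.1

Neyman allocation: nₕ = n·NₕSₕ / Σⱼ NⱼSⱼ.
Σ NⱼSⱼ = 10241·1460 + 16870·1690 + 3341·700 = 4.580086 × 10^7.
n_{D} = 179·3341·700 / (4.580086 × 10^7) = 9.1.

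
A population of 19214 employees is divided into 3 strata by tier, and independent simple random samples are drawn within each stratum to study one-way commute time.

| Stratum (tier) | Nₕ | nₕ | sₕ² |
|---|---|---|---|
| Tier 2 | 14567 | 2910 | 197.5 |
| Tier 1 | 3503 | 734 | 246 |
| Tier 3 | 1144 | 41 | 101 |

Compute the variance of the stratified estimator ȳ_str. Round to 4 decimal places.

Var(ȳ_str) = Σₕ Wₕ²(1 − fₕ)sₕ²/nₕ with Wₕ = Nₕ/N, N = 19214.
Tier 2: Wₕ = 0.75814510; term = 0.75814510²·(1 − 0.19976660)·197.5/2910 = 0.031217308.
Tier 1: Wₕ = 0.18231498; term = 0.18231498²·(1 − 0.20953468)·246/734 = 0.0088057544.
Tier 3: Wₕ = 0.05953992; term = 0.05953992²·(1 − 0.03583916)·101/41 = 0.0084198331.
Sum = 0.048442896.

0.0484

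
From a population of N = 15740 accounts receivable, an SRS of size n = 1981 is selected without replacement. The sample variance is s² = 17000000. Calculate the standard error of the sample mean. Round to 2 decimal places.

Under SRS without replacement, Var(ȳ) = (1 − f)·s²/n with f = n/N = 1981/15740 = 0.12585769.
Var(ȳ) = (1 − 0.12585769)·17000000/1981 = 0.87414231·8581.5245 = 7501.4737.
SE(ȳ) = √(7501.4737) = 86.61.

86.61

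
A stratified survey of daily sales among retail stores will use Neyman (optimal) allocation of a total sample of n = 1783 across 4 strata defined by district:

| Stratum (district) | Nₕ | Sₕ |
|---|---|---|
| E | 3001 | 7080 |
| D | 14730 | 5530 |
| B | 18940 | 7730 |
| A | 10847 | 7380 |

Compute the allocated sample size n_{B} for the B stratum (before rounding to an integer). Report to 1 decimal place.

793.1

Neyman allocation: nₕ = n·NₕSₕ / Σⱼ NⱼSⱼ.
Σ NⱼSⱼ = 3001·7080 + 14730·5530 + 18940·7730 + 10847·7380 = 3.2916104 × 10^8.
n_{B} = 1783·18940·7730 / (3.2916104 × 10^8) = 793.1.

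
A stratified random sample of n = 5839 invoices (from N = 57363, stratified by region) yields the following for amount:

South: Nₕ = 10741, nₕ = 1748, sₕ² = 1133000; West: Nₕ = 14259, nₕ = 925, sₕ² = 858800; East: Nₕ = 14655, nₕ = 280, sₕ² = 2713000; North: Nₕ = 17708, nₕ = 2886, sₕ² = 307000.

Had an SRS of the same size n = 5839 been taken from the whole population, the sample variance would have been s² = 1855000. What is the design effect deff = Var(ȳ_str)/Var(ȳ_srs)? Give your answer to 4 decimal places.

Var(ȳ_str) = Σ Wₕ²(1−fₕ)sₕ²/nₕ with Wₕ = Nₕ/57363:
  South: (10741/57363)²·(1−1748/10741)·1133000/1748 = 19.027165
  West: (14259/57363)²·(1−925/14259)·858800/925 = 53.645847
  East: (14655/57363)²·(1−280/14655)·2713000/280 = 620.32849
  North: (17708/57363)²·(1−2886/17708)·307000/2886 = 8.4850549
  → Var(ȳ_str) = 701.48656.
Var(ȳ_srs) = (1 − 5839/57363)·1855000/5839 = 285.35347.
deff = 701.48656 / 285.35347 = 2.4583.

2.4583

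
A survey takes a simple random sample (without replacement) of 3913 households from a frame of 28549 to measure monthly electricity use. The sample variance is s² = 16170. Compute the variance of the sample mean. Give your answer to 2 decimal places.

Under SRS without replacement, Var(ȳ) = (1 − f)·s²/n with f = n/N = 3913/28549 = 0.13706259.
Var(ȳ) = (1 − 0.13706259)·16170/3913 = 0.86293741·4.1323792 = 3.5659846.

3.57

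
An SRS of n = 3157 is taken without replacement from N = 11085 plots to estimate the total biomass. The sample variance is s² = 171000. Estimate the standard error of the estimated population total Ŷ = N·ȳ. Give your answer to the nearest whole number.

68994

Var(Ŷ) = N²·Var(ȳ) = N²·(1 − n/N)·s²/n.
f = 3157/11085 = 0.28479928; Var(ȳ) = 0.71520072·171000/3157 = 38.739095.
Var(Ŷ) = 11085² · 38.739095 = 4.7601525 × 10^9.
SE(Ŷ) = √(4.7601525 × 10^9) = 68994.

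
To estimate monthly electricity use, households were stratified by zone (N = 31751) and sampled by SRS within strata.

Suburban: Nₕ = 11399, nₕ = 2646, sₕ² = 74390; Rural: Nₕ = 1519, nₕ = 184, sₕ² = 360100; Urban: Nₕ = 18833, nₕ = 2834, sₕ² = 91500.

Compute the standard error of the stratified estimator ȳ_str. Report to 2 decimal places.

4.05

Var(ȳ_str) = Σₕ Wₕ²(1 − fₕ)sₕ²/nₕ with Wₕ = Nₕ/N, N = 31751.
Suburban: Wₕ = 0.35901231; term = 0.35901231²·(1 − 0.23212563)·74390/2646 = 2.7824898.
Rural: Wₕ = 0.04784101; term = 0.04784101²·(1 − 0.12113232)·360100/184 = 3.9366746.
Urban: Wₕ = 0.59314667; term = 0.59314667²·(1 − 0.15048054)·91500/2834 = 9.6498103.
Sum = 16.368975.
SE = √(16.368975) = 4.05.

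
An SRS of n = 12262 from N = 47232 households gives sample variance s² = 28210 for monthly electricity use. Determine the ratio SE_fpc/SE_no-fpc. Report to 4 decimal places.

f = n/N = 12262/47232 = 0.25961213.
SE_no-fpc = √(s²/n) = 1.516774; SE_fpc = √((1−f)s²/n) = 1.3051203.
Ratio = √(1−f) = 0.86045794.

0.8605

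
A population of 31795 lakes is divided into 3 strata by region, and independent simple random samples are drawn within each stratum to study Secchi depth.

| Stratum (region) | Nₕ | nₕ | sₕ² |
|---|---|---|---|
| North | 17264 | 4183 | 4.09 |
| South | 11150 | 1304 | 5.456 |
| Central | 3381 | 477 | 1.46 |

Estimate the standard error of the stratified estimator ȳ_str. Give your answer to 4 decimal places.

0.0265

Var(ȳ_str) = Σₕ Wₕ²(1 − fₕ)sₕ²/nₕ with Wₕ = Nₕ/N, N = 31795.
North: Wₕ = 0.54297846; term = 0.54297846²·(1 − 0.24229611)·4.09/4183 = 2.184239 × 10^-4.
South: Wₕ = 0.35068407; term = 0.35068407²·(1 − 0.11695067)·5.456/1304 = 4.5437435 × 10^-4.
Central: Wₕ = 0.10633747; term = 0.10633747²·(1 − 0.14108252)·1.46/477 = 2.9727515 × 10^-5.
Sum = 7.0252577 × 10^-4.
SE = √(7.0252577 × 10^-4) = 0.0265.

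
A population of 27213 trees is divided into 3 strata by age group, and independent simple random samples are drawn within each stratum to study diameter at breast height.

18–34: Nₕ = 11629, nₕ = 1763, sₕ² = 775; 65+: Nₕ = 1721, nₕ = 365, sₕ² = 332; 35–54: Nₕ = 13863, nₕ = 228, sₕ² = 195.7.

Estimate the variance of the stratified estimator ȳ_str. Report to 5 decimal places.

0.29006

Var(ȳ_str) = Σₕ Wₕ²(1 − fₕ)sₕ²/nₕ with Wₕ = Nₕ/N, N = 27213.
18–34: Wₕ = 0.42733252; term = 0.42733252²·(1 − 0.15160375)·775/1763 = 0.068105162.
65+: Wₕ = 0.06324183; term = 0.06324183²·(1 − 0.21208600)·332/365 = 0.0028663745.
35–54: Wₕ = 0.50942564; term = 0.50942564²·(1 − 0.01644666)·195.7/228 = 0.21908644.
Sum = 0.29005798.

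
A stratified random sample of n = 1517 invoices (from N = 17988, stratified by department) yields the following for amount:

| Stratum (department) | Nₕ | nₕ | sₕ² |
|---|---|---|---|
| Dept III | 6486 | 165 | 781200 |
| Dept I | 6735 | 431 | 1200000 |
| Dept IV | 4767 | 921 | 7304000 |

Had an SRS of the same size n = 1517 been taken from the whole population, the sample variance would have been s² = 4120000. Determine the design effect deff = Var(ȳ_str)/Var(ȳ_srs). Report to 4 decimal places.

Var(ȳ_str) = Σ Wₕ²(1−fₕ)sₕ²/nₕ with Wₕ = Nₕ/17988:
  Dept III: (6486/17988)²·(1−165/6486)·781200/165 = 599.89503
  Dept I: (6735/17988)²·(1−431/6735)·1200000/431 = 365.33562
  Dept IV: (4767/17988)²·(1−921/4767)·7304000/921 = 449.35524
  → Var(ȳ_str) = 1414.5859.
Var(ȳ_srs) = (1 − 1517/17988)·4120000/1517 = 2486.845.
deff = 1414.5859 / 2486.845 = 0.5688.

0.5688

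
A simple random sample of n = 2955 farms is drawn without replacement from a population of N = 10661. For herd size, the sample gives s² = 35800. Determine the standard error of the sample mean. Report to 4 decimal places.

Under SRS without replacement, Var(ȳ) = (1 − f)·s²/n with f = n/N = 2955/10661 = 0.27717850.
Var(ȳ) = (1 − 0.27717850)·35800/2955 = 0.72282150·12.115059 = 8.7570253.
SE(ȳ) = √(8.7570253) = 2.9592.

2.9592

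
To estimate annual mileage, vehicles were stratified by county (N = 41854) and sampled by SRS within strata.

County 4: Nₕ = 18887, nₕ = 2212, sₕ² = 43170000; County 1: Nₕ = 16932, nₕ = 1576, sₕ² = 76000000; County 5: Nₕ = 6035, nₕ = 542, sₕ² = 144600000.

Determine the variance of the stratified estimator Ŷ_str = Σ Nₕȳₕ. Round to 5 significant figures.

2.7529 × 10^13

Var(Ŷ_str) = Σₕ Nₕ²(1 − fₕ)sₕ²/nₕ.
County 4: 18887²·(1 − 2212/18887)·43170000/2212 = 6.1464698 × 10^12.
County 1: 16932²·(1 − 1576/16932)·76000000/1576 = 1.2538447 × 10^13.
County 5: 6035²·(1 − 542/6035)·144600000/542 = 8.8441455 × 10^12.
Sum = 2.7529062 × 10^13.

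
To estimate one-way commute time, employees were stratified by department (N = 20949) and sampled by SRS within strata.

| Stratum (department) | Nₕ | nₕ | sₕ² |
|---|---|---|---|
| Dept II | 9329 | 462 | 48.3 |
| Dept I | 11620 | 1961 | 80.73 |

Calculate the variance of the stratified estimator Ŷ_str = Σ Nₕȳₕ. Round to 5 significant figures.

1.3269 × 10^7

Var(Ŷ_str) = Σₕ Nₕ²(1 − fₕ)sₕ²/nₕ.
Dept II: 9329²·(1 − 462/9329)·48.3/462 = 8.6480254 × 10^6.
Dept I: 11620²·(1 − 1961/11620)·80.73/1961 = 4.6205711 × 10^6.
Sum = 1.3268597 × 10^7.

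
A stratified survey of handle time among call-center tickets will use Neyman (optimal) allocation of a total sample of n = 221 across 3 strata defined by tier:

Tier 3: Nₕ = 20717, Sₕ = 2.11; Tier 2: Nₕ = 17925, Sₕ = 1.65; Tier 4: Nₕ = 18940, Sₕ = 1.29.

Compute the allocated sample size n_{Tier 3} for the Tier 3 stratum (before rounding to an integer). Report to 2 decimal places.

98.86

Neyman allocation: nₕ = n·NₕSₕ / Σⱼ NⱼSⱼ.
Σ NⱼSⱼ = 20717·2.11 + 17925·1.65 + 18940·1.29 = 97721.72.
n_{Tier 3} = 221·20717·2.11 / 97721.72 = 98.86.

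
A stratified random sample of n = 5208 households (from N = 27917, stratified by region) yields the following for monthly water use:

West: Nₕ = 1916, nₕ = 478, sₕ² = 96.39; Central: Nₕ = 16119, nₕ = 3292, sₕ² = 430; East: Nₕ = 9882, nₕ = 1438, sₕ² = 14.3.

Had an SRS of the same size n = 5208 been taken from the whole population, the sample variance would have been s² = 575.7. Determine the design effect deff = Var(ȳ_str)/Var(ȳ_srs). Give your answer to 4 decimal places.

Var(ȳ_str) = Σ Wₕ²(1−fₕ)sₕ²/nₕ with Wₕ = Nₕ/27917:
  West: (1916/27917)²·(1−478/1916)·96.39/478 = 7.1288747 × 10^-4
  Central: (16119/27917)²·(1−3292/16119)·430/3292 = 0.03465248
  East: (9882/27917)²·(1−1438/9882)·14.3/1438 = 0.0010647134
  → Var(ȳ_str) = 0.036430081.
Var(ȳ_srs) = (1 − 5208/27917)·575.7/5208 = 0.089919631.
deff = 0.036430081 / 0.089919631 = 0.4051.

0.4051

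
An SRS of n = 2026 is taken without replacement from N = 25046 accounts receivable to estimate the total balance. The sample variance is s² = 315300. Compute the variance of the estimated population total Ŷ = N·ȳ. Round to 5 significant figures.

Var(Ŷ) = N²·Var(ȳ) = N²·(1 − n/N)·s²/n.
f = 2026/25046 = 0.08089116; Var(ȳ) = 0.91910884·315300/2026 = 143.03801.
Var(Ŷ) = 25046² · 143.03801 = 8.9728046 × 10^10.

8.9728 × 10^10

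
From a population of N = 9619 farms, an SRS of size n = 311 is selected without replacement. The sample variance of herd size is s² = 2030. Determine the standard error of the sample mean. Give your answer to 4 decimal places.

2.5132

Under SRS without replacement, Var(ȳ) = (1 − f)·s²/n with f = n/N = 311/9619 = 0.03233184.
Var(ȳ) = (1 − 0.03233184)·2030/311 = 0.96766816·6.5273312 = 6.3162905.
SE(ȳ) = √(6.3162905) = 2.5132.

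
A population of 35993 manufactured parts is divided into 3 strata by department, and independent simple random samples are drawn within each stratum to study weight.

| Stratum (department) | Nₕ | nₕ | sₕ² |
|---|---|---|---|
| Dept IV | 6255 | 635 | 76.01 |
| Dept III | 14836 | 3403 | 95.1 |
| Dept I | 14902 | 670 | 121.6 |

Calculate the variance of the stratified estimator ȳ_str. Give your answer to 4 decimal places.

Var(ȳ_str) = Σₕ Wₕ²(1 − fₕ)sₕ²/nₕ with Wₕ = Nₕ/N, N = 35993.
Dept IV: Wₕ = 0.17378379; term = 0.17378379²·(1 − 0.10151878)·76.01/635 = 0.0032480637.
Dept III: Wₕ = 0.41219126; term = 0.41219126²·(1 − 0.22937449)·95.1/3403 = 0.0036589755.
Dept I: Wₕ = 0.41402495; term = 0.41402495²·(1 − 0.04496041)·121.6/670 = 0.029712088.
Sum = 0.036619127.

0.0366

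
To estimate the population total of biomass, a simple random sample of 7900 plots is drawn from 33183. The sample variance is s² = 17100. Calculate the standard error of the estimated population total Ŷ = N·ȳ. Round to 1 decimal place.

Var(Ŷ) = N²·Var(ȳ) = N²·(1 − n/N)·s²/n.
f = 7900/33183 = 0.23807371; Var(ȳ) = 0.76192629·17100/7900 = 1.6492329.
Var(Ŷ) = 33183² · 1.6492329 = 1.8159893 × 10^9.
SE(Ŷ) = √(1.8159893 × 10^9) = 42614.4.

42614.4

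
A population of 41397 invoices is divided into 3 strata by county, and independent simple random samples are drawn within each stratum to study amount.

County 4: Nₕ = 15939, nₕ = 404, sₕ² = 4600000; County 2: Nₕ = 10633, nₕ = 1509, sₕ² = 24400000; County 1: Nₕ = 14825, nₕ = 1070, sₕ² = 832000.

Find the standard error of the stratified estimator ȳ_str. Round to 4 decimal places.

51.5081

Var(ȳ_str) = Σₕ Wₕ²(1 − fₕ)sₕ²/nₕ with Wₕ = Nₕ/N, N = 41397.
County 4: Wₕ = 0.38502790; term = 0.38502790²·(1 − 0.02534663)·4600000/404 = 1645.171.
County 2: Wₕ = 0.25685436; term = 0.25685436²·(1 − 0.14191667)·24400000/1509 = 915.38531.
County 1: Wₕ = 0.35811774; term = 0.35811774²·(1 − 0.07217538)·832000/1070 = 92.524577.
Sum = 2653.0809.
SE = √(2653.0809) = 51.5081.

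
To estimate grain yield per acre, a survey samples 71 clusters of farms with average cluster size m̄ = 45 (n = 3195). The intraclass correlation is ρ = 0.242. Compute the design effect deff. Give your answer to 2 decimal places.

11.65

deff = 1 + (45 − 1)·0.242 = 1 + 10.648 = 11.648.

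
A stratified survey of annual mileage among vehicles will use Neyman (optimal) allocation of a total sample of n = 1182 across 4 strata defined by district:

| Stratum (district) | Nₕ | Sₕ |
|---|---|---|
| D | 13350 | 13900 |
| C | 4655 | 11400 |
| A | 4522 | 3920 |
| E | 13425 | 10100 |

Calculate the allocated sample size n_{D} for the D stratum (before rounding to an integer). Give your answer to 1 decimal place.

559.6

Neyman allocation: nₕ = n·NₕSₕ / Σⱼ NⱼSⱼ.
Σ NⱼSⱼ = 13350·13900 + 4655·11400 + 4522·3920 + 13425·10100 = 3.9195074 × 10^8.
n_{D} = 1182·13350·13900 / (3.9195074 × 10^8) = 559.6.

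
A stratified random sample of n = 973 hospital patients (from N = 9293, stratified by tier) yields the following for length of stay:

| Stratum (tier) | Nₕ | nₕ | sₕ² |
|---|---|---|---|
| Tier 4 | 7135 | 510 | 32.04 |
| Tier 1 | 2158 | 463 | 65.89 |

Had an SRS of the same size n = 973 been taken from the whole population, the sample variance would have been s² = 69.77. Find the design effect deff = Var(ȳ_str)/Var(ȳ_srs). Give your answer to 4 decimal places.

Var(ȳ_str) = Σ Wₕ²(1−fₕ)sₕ²/nₕ with Wₕ = Nₕ/9293:
  Tier 4: (7135/9293)²·(1−510/7135)·32.04/510 = 0.034386686
  Tier 1: (2158/9293)²·(1−463/2158)·65.89/463 = 0.0060276466
  → Var(ȳ_str) = 0.040414333.
Var(ȳ_srs) = (1 − 973/9293)·69.77/973 = 0.064198262.
deff = 0.040414333 / 0.064198262 = 0.6295.

0.6295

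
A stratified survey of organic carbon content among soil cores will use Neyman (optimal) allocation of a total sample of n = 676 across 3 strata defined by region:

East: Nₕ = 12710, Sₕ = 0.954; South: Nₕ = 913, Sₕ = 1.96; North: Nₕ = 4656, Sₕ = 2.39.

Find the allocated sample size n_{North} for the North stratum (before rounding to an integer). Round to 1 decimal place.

Neyman allocation: nₕ = n·NₕSₕ / Σⱼ NⱼSⱼ.
Σ NⱼSⱼ = 12710·0.954 + 913·1.96 + 4656·2.39 = 25042.66.
n_{North} = 676·4656·2.39 / 25042.66 = 300.4.

300.4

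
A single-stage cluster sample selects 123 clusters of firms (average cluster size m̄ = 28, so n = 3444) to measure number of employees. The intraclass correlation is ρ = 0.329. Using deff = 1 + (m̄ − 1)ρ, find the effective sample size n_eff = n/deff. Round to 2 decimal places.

deff = 1 + (28 − 1)·0.329 = 1 + 8.883 = 9.883.
n_eff = 3444 / 9.883 = 348.48.

348.48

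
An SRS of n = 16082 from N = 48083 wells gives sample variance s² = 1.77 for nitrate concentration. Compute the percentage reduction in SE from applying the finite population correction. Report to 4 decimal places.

f = n/N = 16082/48083 = 0.33446332.
SE_no-fpc = √(s²/n) = 0.010490993; SE_fpc = √((1−f)s²/n) = 0.0085585975.
Ratio = √(1−f) = 0.81580431. Reduction = 100·(1 − 0.81580431) = 18.4196%.

18.4196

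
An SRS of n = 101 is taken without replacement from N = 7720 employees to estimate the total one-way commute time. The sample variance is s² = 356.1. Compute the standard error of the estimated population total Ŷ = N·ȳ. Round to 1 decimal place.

14400.7

Var(Ŷ) = N²·Var(ȳ) = N²·(1 − n/N)·s²/n.
f = 101/7720 = 0.01308290; Var(ȳ) = 0.98691710·356.1/101 = 3.4796156.
Var(Ŷ) = 7720² · 3.4796156 = 2.0737952 × 10^8.
SE(Ŷ) = √(2.0737952 × 10^8) = 14400.7.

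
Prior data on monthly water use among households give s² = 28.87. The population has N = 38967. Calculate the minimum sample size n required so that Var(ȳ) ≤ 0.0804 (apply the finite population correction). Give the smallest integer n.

Without fpc, n₀ = s²/D = 28.87/0.0804 = 359.0796.
With fpc, (1 − n/N)·s²/n ≤ D requires n ≥ n₀/(1 + n₀/N) = 359.0796/(1 + 359.0796/38967) = 355.8009.
Rounding up, n = 356.

356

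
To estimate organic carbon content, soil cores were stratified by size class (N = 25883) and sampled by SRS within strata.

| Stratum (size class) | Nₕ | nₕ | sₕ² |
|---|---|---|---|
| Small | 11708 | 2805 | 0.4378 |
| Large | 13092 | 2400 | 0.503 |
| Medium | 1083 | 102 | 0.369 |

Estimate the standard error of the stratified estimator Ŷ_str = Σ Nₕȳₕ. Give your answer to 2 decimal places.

Var(Ŷ_str) = Σₕ Nₕ²(1 − fₕ)sₕ²/nₕ.
Small: 11708²·(1 − 2805/11708)·0.4378/2805 = 16269.042.
Large: 13092²·(1 − 2400/13092)·0.503/2400 = 29337.405.
Medium: 1083²·(1 − 102/1083)·0.369/102 = 3843.4714.
Sum = 49449.918.
SE = √(49449.918) = 222.37.

222.37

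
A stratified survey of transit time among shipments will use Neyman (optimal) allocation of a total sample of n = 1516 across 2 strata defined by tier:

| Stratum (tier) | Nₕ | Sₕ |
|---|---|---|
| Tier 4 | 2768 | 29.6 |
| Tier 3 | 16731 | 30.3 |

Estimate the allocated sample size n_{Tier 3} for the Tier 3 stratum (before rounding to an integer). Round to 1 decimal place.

Neyman allocation: nₕ = n·NₕSₕ / Σⱼ NⱼSⱼ.
Σ NⱼSⱼ = 2768·29.6 + 16731·30.3 = 588882.1.
n_{Tier 3} = 1516·16731·30.3 / 588882.1 = 1305.1.

1305.1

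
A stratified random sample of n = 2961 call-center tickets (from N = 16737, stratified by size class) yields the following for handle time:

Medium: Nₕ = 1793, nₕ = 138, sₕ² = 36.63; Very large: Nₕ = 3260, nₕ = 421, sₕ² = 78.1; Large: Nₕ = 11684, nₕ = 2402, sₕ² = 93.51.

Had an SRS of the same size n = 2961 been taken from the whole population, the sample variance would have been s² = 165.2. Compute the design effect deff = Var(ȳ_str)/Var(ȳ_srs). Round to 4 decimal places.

Var(ȳ_str) = Σ Wₕ²(1−fₕ)sₕ²/nₕ with Wₕ = Nₕ/16737:
  Medium: (1793/16737)²·(1−138/1793)·36.63/138 = 0.0028117771
  Very large: (3260/16737)²·(1−421/3260)·78.1/421 = 0.0061290999
  Large: (11684/16737)²·(1−2402/11684)·93.51/2402 = 0.015071724
  → Var(ȳ_str) = 0.024012601.
Var(ȳ_srs) = (1 − 2961/16737)·165.2/2961 = 0.045921615.
deff = 0.024012601 / 0.045921615 = 0.5229.

0.5229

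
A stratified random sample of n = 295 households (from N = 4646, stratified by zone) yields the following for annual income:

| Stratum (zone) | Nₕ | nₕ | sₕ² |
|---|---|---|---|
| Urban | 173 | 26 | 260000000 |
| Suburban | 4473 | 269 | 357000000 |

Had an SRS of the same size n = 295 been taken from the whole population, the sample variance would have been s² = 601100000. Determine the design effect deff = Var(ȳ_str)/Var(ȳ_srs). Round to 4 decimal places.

0.6121

Var(ȳ_str) = Σ Wₕ²(1−fₕ)sₕ²/nₕ with Wₕ = Nₕ/4646:
  Urban: (173/4646)²·(1−26/173)·260000000/26 = 11781.62
  Suburban: (4473/4646)²·(1−269/4473)·357000000/269 = 1.1561632 × 10^6
  → Var(ȳ_str) = 1.1679448 × 10^6.
Var(ȳ_srs) = (1 − 295/4646)·601100000/295 = 1.908247 × 10^6.
deff = (1.1679448 × 10^6) / (1.908247 × 10^6) = 0.6121.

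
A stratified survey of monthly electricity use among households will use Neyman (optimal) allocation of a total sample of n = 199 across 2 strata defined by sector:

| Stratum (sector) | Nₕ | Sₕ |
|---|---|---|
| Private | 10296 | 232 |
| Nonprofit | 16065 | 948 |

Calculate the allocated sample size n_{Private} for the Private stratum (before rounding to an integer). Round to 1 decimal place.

Neyman allocation: nₕ = n·NₕSₕ / Σⱼ NⱼSⱼ.
Σ NⱼSⱼ = 10296·232 + 16065·948 = 1.7618292 × 10^7.
n_{Private} = 199·10296·232 / (1.7618292 × 10^7) = 27.0.

27.0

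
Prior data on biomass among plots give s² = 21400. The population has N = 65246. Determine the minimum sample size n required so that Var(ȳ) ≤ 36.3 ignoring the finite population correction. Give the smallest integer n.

590

Without fpc, n₀ = s²/D = 21400/36.3 = 589.5317.
Rounding up, n = 590.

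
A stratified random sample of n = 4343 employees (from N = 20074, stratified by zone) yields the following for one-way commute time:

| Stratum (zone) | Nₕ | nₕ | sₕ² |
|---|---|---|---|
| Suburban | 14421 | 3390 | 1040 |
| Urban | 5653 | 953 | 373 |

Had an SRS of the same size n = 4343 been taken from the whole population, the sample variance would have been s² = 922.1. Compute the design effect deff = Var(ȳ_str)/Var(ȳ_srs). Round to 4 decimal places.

Var(ȳ_str) = Σ Wₕ²(1−fₕ)sₕ²/nₕ with Wₕ = Nₕ/20074:
  Suburban: (14421/20074)²·(1−3390/14421)·1040/3390 = 0.1211089
  Urban: (5653/20074)²·(1−953/5653)·373/953 = 0.025806252
  → Var(ȳ_str) = 0.14691515.
Var(ȳ_srs) = (1 − 4343/20074)·922.1/4343 = 0.16638363.
deff = 0.14691515 / 0.16638363 = 0.8830.

0.8830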